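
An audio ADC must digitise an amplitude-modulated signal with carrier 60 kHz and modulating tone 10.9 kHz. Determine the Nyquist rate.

141.8 kHz

AM sidebands sit at fc ± fm = 49.1 kHz and 70.9 kHz.
Highest-frequency component: 70.9 kHz.
Nyquist rate = 2 × 70.9 kHz = 141.8 kHz.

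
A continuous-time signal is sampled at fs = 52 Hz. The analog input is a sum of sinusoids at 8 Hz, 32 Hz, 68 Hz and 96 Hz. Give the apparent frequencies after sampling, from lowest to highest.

fs/2 = 26 Hz.
8 Hz ≤ fs/2 = 26 Hz, passes unchanged.
32 Hz > fs/2 = 26 Hz, folds to fs − 32 Hz = 20 Hz.
68 Hz mod fs = 16 Hz.
16 Hz ≤ fs/2 = 26 Hz, appears at 16 Hz.
96 Hz mod fs = 44 Hz.
44 Hz > fs/2 = 26 Hz, folds to fs − 44 Hz = 8 Hz.
Distinct values: {8 Hz, 16 Hz, 20 Hz}.

8 Hz, 16 Hz, 20 Hz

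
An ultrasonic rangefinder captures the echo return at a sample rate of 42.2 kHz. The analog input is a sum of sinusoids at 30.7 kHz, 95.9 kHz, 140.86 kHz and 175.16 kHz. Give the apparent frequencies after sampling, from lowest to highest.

fs/2 = 21.1 kHz.
30.7 kHz > fs/2 = 21.1 kHz, folds to fs − 30.7 kHz = 11.5 kHz.
95.9 kHz mod fs = 11.5 kHz.
11.5 kHz ≤ fs/2 = 21.1 kHz, appears at 11.5 kHz.
140.86 kHz mod fs = 14.26 kHz.
14.26 kHz ≤ fs/2 = 21.1 kHz, appears at 14.26 kHz.
175.16 kHz mod fs = 6.36 kHz.
6.36 kHz ≤ fs/2 = 21.1 kHz, appears at 6.36 kHz.
Distinct values: {6.36 kHz, 11.5 kHz, 14.26 kHz}.

6.36 kHz, 11.5 kHz, 14.26 kHz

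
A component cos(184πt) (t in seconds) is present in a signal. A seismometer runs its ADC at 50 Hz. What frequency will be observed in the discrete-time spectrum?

8 Hz

ω = 184π rad/s → f = ω/(2π) = 92 Hz.
92 Hz mod fs = 42 Hz.
42 Hz > fs/2 = 25 Hz, folds to fs − 42 Hz = 8 Hz.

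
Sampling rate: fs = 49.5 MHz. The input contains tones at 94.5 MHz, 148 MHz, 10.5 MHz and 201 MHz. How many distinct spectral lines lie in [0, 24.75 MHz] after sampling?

4

fs/2 = 24.75 MHz.
94.5 MHz mod fs = 45 MHz.
45 MHz > fs/2 = 24.75 MHz, folds to fs − 45 MHz = 4.5 MHz.
148 MHz mod fs = 49 MHz.
49 MHz > fs/2 = 24.75 MHz, folds to fs − 49 MHz = 0.5 MHz.
10.5 MHz ≤ fs/2 = 24.75 MHz, passes unchanged.
201 MHz mod fs = 3 MHz.
3 MHz ≤ fs/2 = 24.75 MHz, appears at 3 MHz.
Distinct values: {0.5 MHz, 3 MHz, 4.5 MHz, 10.5 MHz} → 4.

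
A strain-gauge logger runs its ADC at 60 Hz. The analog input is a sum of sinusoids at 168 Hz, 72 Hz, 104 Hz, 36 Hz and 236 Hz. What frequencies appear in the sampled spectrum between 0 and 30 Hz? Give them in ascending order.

4 Hz, 12 Hz, 16 Hz, 24 Hz

fs/2 = 30 Hz.
168 Hz mod fs = 48 Hz.
48 Hz > fs/2 = 30 Hz, folds to fs − 48 Hz = 12 Hz.
72 Hz mod fs = 12 Hz.
12 Hz ≤ fs/2 = 30 Hz, appears at 12 Hz.
104 Hz mod fs = 44 Hz.
44 Hz > fs/2 = 30 Hz, folds to fs − 44 Hz = 16 Hz.
36 Hz > fs/2 = 30 Hz, folds to fs − 36 Hz = 24 Hz.
236 Hz mod fs = 56 Hz.
56 Hz > fs/2 = 30 Hz, folds to fs − 56 Hz = 4 Hz.
Distinct values: {4 Hz, 12 Hz, 16 Hz, 24 Hz}.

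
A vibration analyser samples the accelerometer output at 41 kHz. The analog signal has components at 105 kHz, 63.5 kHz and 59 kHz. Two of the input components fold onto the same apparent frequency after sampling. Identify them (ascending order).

fs/2 = 20.5 kHz.
105 kHz mod fs = 23 kHz.
23 kHz > fs/2 = 20.5 kHz, folds to fs − 23 kHz = 18 kHz.
63.5 kHz mod fs = 22.5 kHz.
22.5 kHz > fs/2 = 20.5 kHz, folds to fs − 22.5 kHz = 18.5 kHz.
59 kHz mod fs = 18 kHz.
18 kHz ≤ fs/2 = 20.5 kHz, appears at 18 kHz.
59 kHz and 105 kHz both map to 18 kHz.

59 kHz, 105 kHz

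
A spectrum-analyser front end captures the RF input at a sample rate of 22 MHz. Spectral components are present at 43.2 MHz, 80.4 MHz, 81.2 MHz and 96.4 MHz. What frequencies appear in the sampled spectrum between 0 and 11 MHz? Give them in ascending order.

0.8 MHz, 6.8 MHz, 7.6 MHz, 8.4 MHz

fs/2 = 11 MHz.
43.2 MHz mod fs = 21.2 MHz.
21.2 MHz > fs/2 = 11 MHz, folds to fs − 21.2 MHz = 0.8 MHz.
80.4 MHz mod fs = 14.4 MHz.
14.4 MHz > fs/2 = 11 MHz, folds to fs − 14.4 MHz = 7.6 MHz.
81.2 MHz mod fs = 15.2 MHz.
15.2 MHz > fs/2 = 11 MHz, folds to fs − 15.2 MHz = 6.8 MHz.
96.4 MHz mod fs = 8.4 MHz.
8.4 MHz ≤ fs/2 = 11 MHz, appears at 8.4 MHz.
Distinct values: {0.8 MHz, 6.8 MHz, 7.6 MHz, 8.4 MHz}.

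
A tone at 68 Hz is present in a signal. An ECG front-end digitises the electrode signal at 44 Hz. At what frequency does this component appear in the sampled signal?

68 Hz mod fs = 24 Hz.
24 Hz > fs/2 = 22 Hz, folds to fs − 24 Hz = 20 Hz.

20 Hz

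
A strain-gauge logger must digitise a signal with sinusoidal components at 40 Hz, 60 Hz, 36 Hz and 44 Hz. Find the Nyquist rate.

Highest-frequency component: 60 Hz.
Nyquist rate = 2 × 60 Hz = 120 Hz.

120 Hz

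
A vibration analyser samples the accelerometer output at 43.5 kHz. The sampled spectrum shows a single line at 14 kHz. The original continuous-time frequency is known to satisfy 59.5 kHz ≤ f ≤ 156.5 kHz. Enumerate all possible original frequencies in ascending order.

73 kHz, 101 kHz, 116.5 kHz, 144.5 kHz

Frequencies that alias to 14 kHz are k·fs ± 14 kHz for integer k ≥ 0.
k=0: 14 kHz.
k=1: 29.5 kHz, 57.5 kHz.
k=2: 73 kHz, 101 kHz.
k=3: 116.5 kHz, 144.5 kHz.
k=4: 160 kHz, 188 kHz.
Within [59.5 kHz, 156.5 kHz]: 73 kHz, 101 kHz, 116.5 kHz, 144.5 kHz.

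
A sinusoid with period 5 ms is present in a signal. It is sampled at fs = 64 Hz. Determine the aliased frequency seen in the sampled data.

8 Hz

T = 5 ms → f = 1/T = 200 Hz.
200 Hz mod fs = 8 Hz.
8 Hz ≤ fs/2 = 32 Hz, appears at 8 Hz.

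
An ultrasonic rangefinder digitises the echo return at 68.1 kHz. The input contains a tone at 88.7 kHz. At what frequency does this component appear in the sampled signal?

20.6 kHz

88.7 kHz mod fs = 20.6 kHz.
20.6 kHz ≤ fs/2 = 34.05 kHz, appears at 20.6 kHz.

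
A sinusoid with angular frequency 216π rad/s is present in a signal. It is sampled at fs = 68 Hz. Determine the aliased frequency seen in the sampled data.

ω = 216π rad/s → f = ω/(2π) = 108 Hz.
108 Hz mod fs = 40 Hz.
40 Hz > fs/2 = 34 Hz, folds to fs − 40 Hz = 28 Hz.

28 Hz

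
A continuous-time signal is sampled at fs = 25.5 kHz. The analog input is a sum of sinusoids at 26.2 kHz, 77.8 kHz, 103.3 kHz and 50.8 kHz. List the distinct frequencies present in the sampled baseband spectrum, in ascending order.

fs/2 = 12.75 kHz.
26.2 kHz mod fs = 0.7 kHz.
0.7 kHz ≤ fs/2 = 12.75 kHz, appears at 0.7 kHz.
77.8 kHz mod fs = 1.3 kHz.
1.3 kHz ≤ fs/2 = 12.75 kHz, appears at 1.3 kHz.
103.3 kHz mod fs = 1.3 kHz.
1.3 kHz ≤ fs/2 = 12.75 kHz, appears at 1.3 kHz.
50.8 kHz mod fs = 25.3 kHz.
25.3 kHz > fs/2 = 12.75 kHz, folds to fs − 25.3 kHz = 0.2 kHz.
Distinct values: {0.2 kHz, 0.7 kHz, 1.3 kHz}.

0.2 kHz, 0.7 kHz, 1.3 kHz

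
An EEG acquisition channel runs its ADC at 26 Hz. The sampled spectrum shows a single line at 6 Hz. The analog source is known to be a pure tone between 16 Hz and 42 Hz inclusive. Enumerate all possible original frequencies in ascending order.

20 Hz, 32 Hz

Frequencies that alias to 6 Hz are k·fs ± 6 Hz for integer k ≥ 0.
k=0: 6 Hz.
k=1: 20 Hz, 32 Hz.
k=2: 46 Hz, 58 Hz.
Within [16 Hz, 42 Hz]: 20 Hz, 32 Hz.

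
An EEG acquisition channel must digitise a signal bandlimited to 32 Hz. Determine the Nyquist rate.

Nyquist rate = 2 × 32 Hz = 64 Hz.

64 Hz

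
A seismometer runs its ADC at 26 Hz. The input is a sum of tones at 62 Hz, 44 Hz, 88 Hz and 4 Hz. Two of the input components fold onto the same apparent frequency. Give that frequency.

10 Hz

fs/2 = 13 Hz.
62 Hz mod fs = 10 Hz.
10 Hz ≤ fs/2 = 13 Hz, appears at 10 Hz.
44 Hz mod fs = 18 Hz.
18 Hz > fs/2 = 13 Hz, folds to fs − 18 Hz = 8 Hz.
88 Hz mod fs = 10 Hz.
10 Hz ≤ fs/2 = 13 Hz, appears at 10 Hz.
4 Hz ≤ fs/2 = 13 Hz, passes unchanged.
62 Hz and 88 Hz both map to 10 Hz.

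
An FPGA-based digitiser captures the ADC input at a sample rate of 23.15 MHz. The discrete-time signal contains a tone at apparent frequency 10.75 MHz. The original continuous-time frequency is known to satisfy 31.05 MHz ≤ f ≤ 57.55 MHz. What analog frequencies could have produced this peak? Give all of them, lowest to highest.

33.9 MHz, 35.55 MHz, 57.05 MHz

Frequencies that alias to 10.75 MHz are k·fs ± 10.75 MHz for integer k ≥ 0.
k=0: 10.75 MHz.
k=1: 12.4 MHz, 33.9 MHz.
k=2: 35.55 MHz, 57.05 MHz.
k=3: 58.7 MHz, 80.2 MHz.
Within [31.05 MHz, 57.55 MHz]: 33.9 MHz, 35.55 MHz, 57.05 MHz.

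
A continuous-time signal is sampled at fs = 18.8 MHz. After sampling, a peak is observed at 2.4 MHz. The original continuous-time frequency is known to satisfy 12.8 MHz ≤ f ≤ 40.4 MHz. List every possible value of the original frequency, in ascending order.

16.4 MHz, 21.2 MHz, 35.2 MHz, 40 MHz

Frequencies that alias to 2.4 MHz are k·fs ± 2.4 MHz for integer k ≥ 0.
k=0: 2.4 MHz.
k=1: 16.4 MHz, 21.2 MHz.
k=2: 35.2 MHz, 40 MHz.
k=3: 54 MHz, 58.8 MHz.
Within [12.8 MHz, 40.4 MHz]: 16.4 MHz, 21.2 MHz, 35.2 MHz, 40 MHz.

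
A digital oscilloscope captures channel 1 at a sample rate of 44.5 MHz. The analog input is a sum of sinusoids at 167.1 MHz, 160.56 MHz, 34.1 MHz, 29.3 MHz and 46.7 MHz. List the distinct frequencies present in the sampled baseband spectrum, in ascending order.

fs/2 = 22.25 MHz.
167.1 MHz mod fs = 33.6 MHz.
33.6 MHz > fs/2 = 22.25 MHz, folds to fs − 33.6 MHz = 10.9 MHz.
160.56 MHz mod fs = 27.06 MHz.
27.06 MHz > fs/2 = 22.25 MHz, folds to fs − 27.06 MHz = 17.44 MHz.
34.1 MHz > fs/2 = 22.25 MHz, folds to fs − 34.1 MHz = 10.4 MHz.
29.3 MHz > fs/2 = 22.25 MHz, folds to fs − 29.3 MHz = 15.2 MHz.
46.7 MHz mod fs = 2.2 MHz.
2.2 MHz ≤ fs/2 = 22.25 MHz, appears at 2.2 MHz.
Distinct values: {2.2 MHz, 10.4 MHz, 10.9 MHz, 15.2 MHz, 17.44 MHz}.

2.2 MHz, 10.4 MHz, 10.9 MHz, 15.2 MHz, 17.44 MHz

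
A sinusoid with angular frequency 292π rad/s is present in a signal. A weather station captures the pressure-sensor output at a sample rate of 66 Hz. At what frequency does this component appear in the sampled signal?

ω = 292π rad/s → f = ω/(2π) = 146 Hz.
146 Hz mod fs = 14 Hz.
14 Hz ≤ fs/2 = 33 Hz, appears at 14 Hz.

14 Hz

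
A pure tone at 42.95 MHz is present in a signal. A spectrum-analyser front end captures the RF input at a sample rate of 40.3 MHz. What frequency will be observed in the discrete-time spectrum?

42.95 MHz mod fs = 2.65 MHz.
2.65 MHz ≤ fs/2 = 20.15 MHz, appears at 2.65 MHz.

2.65 MHz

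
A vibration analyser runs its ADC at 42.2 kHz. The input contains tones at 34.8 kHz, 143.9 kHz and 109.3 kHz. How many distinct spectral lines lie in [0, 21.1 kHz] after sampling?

2

fs/2 = 21.1 kHz.
34.8 kHz > fs/2 = 21.1 kHz, folds to fs − 34.8 kHz = 7.4 kHz.
143.9 kHz mod fs = 17.3 kHz.
17.3 kHz ≤ fs/2 = 21.1 kHz, appears at 17.3 kHz.
109.3 kHz mod fs = 24.9 kHz.
24.9 kHz > fs/2 = 21.1 kHz, folds to fs − 24.9 kHz = 17.3 kHz.
Distinct values: {7.4 kHz, 17.3 kHz} → 2.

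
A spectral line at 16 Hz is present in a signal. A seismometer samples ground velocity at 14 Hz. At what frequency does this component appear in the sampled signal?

16 Hz mod fs = 2 Hz.
2 Hz ≤ fs/2 = 7 Hz, appears at 2 Hz.

2 Hz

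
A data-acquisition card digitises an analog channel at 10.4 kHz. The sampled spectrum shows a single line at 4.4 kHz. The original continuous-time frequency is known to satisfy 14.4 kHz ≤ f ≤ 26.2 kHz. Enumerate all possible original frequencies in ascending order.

Frequencies that alias to 4.4 kHz are k·fs ± 4.4 kHz for integer k ≥ 0.
k=0: 4.4 kHz.
k=1: 6 kHz, 14.8 kHz.
k=2: 16.4 kHz, 25.2 kHz.
k=3: 26.8 kHz, 35.6 kHz.
Within [14.4 kHz, 26.2 kHz]: 14.8 kHz, 16.4 kHz, 25.2 kHz.

14.8 kHz, 16.4 kHz, 25.2 kHz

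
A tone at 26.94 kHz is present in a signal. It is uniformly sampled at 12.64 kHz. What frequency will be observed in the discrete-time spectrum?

1.66 kHz

26.94 kHz mod fs = 1.66 kHz.
1.66 kHz ≤ fs/2 = 6.32 kHz, appears at 1.66 kHz.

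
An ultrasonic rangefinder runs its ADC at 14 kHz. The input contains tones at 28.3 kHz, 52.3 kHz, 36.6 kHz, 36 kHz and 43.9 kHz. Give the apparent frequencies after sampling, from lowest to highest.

fs/2 = 7 kHz.
28.3 kHz mod fs = 0.3 kHz.
0.3 kHz ≤ fs/2 = 7 kHz, appears at 0.3 kHz.
52.3 kHz mod fs = 10.3 kHz.
10.3 kHz > fs/2 = 7 kHz, folds to fs − 10.3 kHz = 3.7 kHz.
36.6 kHz mod fs = 8.6 kHz.
8.6 kHz > fs/2 = 7 kHz, folds to fs − 8.6 kHz = 5.4 kHz.
36 kHz mod fs = 8 kHz.
8 kHz > fs/2 = 7 kHz, folds to fs − 8 kHz = 6 kHz.
43.9 kHz mod fs = 1.9 kHz.
1.9 kHz ≤ fs/2 = 7 kHz, appears at 1.9 kHz.
Distinct values: {0.3 kHz, 1.9 kHz, 3.7 kHz, 5.4 kHz, 6 kHz}.

0.3 kHz, 1.9 kHz, 3.7 kHz, 5.4 kHz, 6 kHz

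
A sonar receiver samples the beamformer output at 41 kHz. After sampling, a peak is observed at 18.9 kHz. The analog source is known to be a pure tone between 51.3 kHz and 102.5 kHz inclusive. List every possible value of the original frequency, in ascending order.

59.9 kHz, 63.1 kHz, 100.9 kHz

Frequencies that alias to 18.9 kHz are k·fs ± 18.9 kHz for integer k ≥ 0.
k=0: 18.9 kHz.
k=1: 22.1 kHz, 59.9 kHz.
k=2: 63.1 kHz, 100.9 kHz.
k=3: 104.1 kHz, 141.9 kHz.
Within [51.3 kHz, 102.5 kHz]: 59.9 kHz, 63.1 kHz, 100.9 kHz.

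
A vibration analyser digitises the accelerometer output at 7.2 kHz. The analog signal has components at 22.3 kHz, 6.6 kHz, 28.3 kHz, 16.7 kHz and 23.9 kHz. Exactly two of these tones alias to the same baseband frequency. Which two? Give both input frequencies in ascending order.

fs/2 = 3.6 kHz.
22.3 kHz mod fs = 0.7 kHz.
0.7 kHz ≤ fs/2 = 3.6 kHz, appears at 0.7 kHz.
6.6 kHz > fs/2 = 3.6 kHz, folds to fs − 6.6 kHz = 0.6 kHz.
28.3 kHz mod fs = 6.7 kHz.
6.7 kHz > fs/2 = 3.6 kHz, folds to fs − 6.7 kHz = 0.5 kHz.
16.7 kHz mod fs = 2.3 kHz.
2.3 kHz ≤ fs/2 = 3.6 kHz, appears at 2.3 kHz.
23.9 kHz mod fs = 2.3 kHz.
2.3 kHz ≤ fs/2 = 3.6 kHz, appears at 2.3 kHz.
16.7 kHz and 23.9 kHz both map to 2.3 kHz.

16.7 kHz, 23.9 kHz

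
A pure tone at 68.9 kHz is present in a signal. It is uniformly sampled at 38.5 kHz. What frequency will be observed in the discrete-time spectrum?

8.1 kHz

68.9 kHz mod fs = 30.4 kHz.
30.4 kHz > fs/2 = 19.25 kHz, folds to fs − 30.4 kHz = 8.1 kHz.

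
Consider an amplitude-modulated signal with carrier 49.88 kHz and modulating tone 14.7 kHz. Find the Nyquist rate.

AM sidebands sit at fc ± fm = 35.18 kHz and 64.58 kHz.
Highest-frequency component: 64.58 kHz.
Nyquist rate = 2 × 64.58 kHz = 129.16 kHz.

129.16 kHz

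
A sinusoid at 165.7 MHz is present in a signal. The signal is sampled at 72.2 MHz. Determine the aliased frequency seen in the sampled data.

21.3 MHz

165.7 MHz mod fs = 21.3 MHz.
21.3 MHz ≤ fs/2 = 36.1 MHz, appears at 21.3 MHz.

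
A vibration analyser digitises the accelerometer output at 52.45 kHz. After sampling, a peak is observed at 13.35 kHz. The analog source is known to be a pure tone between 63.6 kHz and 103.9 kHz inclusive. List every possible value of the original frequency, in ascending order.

65.8 kHz, 91.55 kHz

Frequencies that alias to 13.35 kHz are k·fs ± 13.35 kHz for integer k ≥ 0.
k=0: 13.35 kHz.
k=1: 39.1 kHz, 65.8 kHz.
k=2: 91.55 kHz, 118.25 kHz.
k=3: 144 kHz, 170.7 kHz.
Within [63.6 kHz, 103.9 kHz]: 65.8 kHz, 91.55 kHz.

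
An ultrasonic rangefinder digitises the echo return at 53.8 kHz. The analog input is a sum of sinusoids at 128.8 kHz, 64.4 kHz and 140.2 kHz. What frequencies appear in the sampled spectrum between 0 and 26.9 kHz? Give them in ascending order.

fs/2 = 26.9 kHz.
128.8 kHz mod fs = 21.2 kHz.
21.2 kHz ≤ fs/2 = 26.9 kHz, appears at 21.2 kHz.
64.4 kHz mod fs = 10.6 kHz.
10.6 kHz ≤ fs/2 = 26.9 kHz, appears at 10.6 kHz.
140.2 kHz mod fs = 32.6 kHz.
32.6 kHz > fs/2 = 26.9 kHz, folds to fs − 32.6 kHz = 21.2 kHz.
Distinct values: {10.6 kHz, 21.2 kHz}.

10.6 kHz, 21.2 kHz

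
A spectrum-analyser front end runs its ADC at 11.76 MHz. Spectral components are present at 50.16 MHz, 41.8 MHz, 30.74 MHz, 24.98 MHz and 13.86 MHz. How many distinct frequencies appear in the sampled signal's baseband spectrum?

5

fs/2 = 5.88 MHz.
50.16 MHz mod fs = 3.12 MHz.
3.12 MHz ≤ fs/2 = 5.88 MHz, appears at 3.12 MHz.
41.8 MHz mod fs = 6.52 MHz.
6.52 MHz > fs/2 = 5.88 MHz, folds to fs − 6.52 MHz = 5.24 MHz.
30.74 MHz mod fs = 7.22 MHz.
7.22 MHz > fs/2 = 5.88 MHz, folds to fs − 7.22 MHz = 4.54 MHz.
24.98 MHz mod fs = 1.46 MHz.
1.46 MHz ≤ fs/2 = 5.88 MHz, appears at 1.46 MHz.
13.86 MHz mod fs = 2.1 MHz.
2.1 MHz ≤ fs/2 = 5.88 MHz, appears at 2.1 MHz.
Distinct values: {1.46 MHz, 2.1 MHz, 3.12 MHz, 4.54 MHz, 5.24 MHz} → 5.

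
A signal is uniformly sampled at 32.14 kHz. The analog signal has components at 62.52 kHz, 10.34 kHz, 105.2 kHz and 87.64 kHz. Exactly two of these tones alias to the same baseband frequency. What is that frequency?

8.78 kHz

fs/2 = 16.07 kHz.
62.52 kHz mod fs = 30.38 kHz.
30.38 kHz > fs/2 = 16.07 kHz, folds to fs − 30.38 kHz = 1.76 kHz.
10.34 kHz ≤ fs/2 = 16.07 kHz, passes unchanged.
105.2 kHz mod fs = 8.78 kHz.
8.78 kHz ≤ fs/2 = 16.07 kHz, appears at 8.78 kHz.
87.64 kHz mod fs = 23.36 kHz.
23.36 kHz > fs/2 = 16.07 kHz, folds to fs − 23.36 kHz = 8.78 kHz.
87.64 kHz and 105.2 kHz both map to 8.78 kHz.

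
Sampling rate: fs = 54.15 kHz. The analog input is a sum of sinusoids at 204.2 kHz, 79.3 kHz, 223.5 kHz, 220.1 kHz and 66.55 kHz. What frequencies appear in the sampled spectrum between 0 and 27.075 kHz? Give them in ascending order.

fs/2 = 27.075 kHz.
204.2 kHz mod fs = 41.75 kHz.
41.75 kHz > fs/2 = 27.075 kHz, folds to fs − 41.75 kHz = 12.4 kHz.
79.3 kHz mod fs = 25.15 kHz.
25.15 kHz ≤ fs/2 = 27.075 kHz, appears at 25.15 kHz.
223.5 kHz mod fs = 6.9 kHz.
6.9 kHz ≤ fs/2 = 27.075 kHz, appears at 6.9 kHz.
220.1 kHz mod fs = 3.5 kHz.
3.5 kHz ≤ fs/2 = 27.075 kHz, appears at 3.5 kHz.
66.55 kHz mod fs = 12.4 kHz.
12.4 kHz ≤ fs/2 = 27.075 kHz, appears at 12.4 kHz.
Distinct values: {3.5 kHz, 6.9 kHz, 12.4 kHz, 25.15 kHz}.

3.5 kHz, 6.9 kHz, 12.4 kHz, 25.15 kHz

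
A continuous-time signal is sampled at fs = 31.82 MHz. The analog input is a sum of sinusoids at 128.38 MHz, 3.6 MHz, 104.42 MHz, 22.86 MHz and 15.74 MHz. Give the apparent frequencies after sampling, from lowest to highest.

1.1 MHz, 3.6 MHz, 8.96 MHz, 15.74 MHz

fs/2 = 15.91 MHz.
128.38 MHz mod fs = 1.1 MHz.
1.1 MHz ≤ fs/2 = 15.91 MHz, appears at 1.1 MHz.
3.6 MHz ≤ fs/2 = 15.91 MHz, passes unchanged.
104.42 MHz mod fs = 8.96 MHz.
8.96 MHz ≤ fs/2 = 15.91 MHz, appears at 8.96 MHz.
22.86 MHz > fs/2 = 15.91 MHz, folds to fs − 22.86 MHz = 8.96 MHz.
15.74 MHz ≤ fs/2 = 15.91 MHz, passes unchanged.
Distinct values: {1.1 MHz, 3.6 MHz, 8.96 MHz, 15.74 MHz}.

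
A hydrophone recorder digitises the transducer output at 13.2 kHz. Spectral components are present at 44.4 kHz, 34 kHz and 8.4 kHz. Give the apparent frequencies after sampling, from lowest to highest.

fs/2 = 6.6 kHz.
44.4 kHz mod fs = 4.8 kHz.
4.8 kHz ≤ fs/2 = 6.6 kHz, appears at 4.8 kHz.
34 kHz mod fs = 7.6 kHz.
7.6 kHz > fs/2 = 6.6 kHz, folds to fs − 7.6 kHz = 5.6 kHz.
8.4 kHz > fs/2 = 6.6 kHz, folds to fs − 8.4 kHz = 4.8 kHz.
Distinct values: {4.8 kHz, 5.6 kHz}.

4.8 kHz, 5.6 kHz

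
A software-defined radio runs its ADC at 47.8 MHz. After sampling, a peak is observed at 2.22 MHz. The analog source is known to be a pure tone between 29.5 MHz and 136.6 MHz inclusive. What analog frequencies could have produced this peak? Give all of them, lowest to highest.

45.58 MHz, 50.02 MHz, 93.38 MHz, 97.82 MHz

Frequencies that alias to 2.22 MHz are k·fs ± 2.22 MHz for integer k ≥ 0.
k=0: 2.22 MHz.
k=1: 45.58 MHz, 50.02 MHz.
k=2: 93.38 MHz, 97.82 MHz.
k=3: 141.18 MHz, 145.62 MHz.
Within [29.5 MHz, 136.6 MHz]: 45.58 MHz, 50.02 MHz, 93.38 MHz, 97.82 MHz.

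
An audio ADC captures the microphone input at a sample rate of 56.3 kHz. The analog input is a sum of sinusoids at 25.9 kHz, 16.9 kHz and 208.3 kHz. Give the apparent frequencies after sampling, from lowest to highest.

16.9 kHz, 25.9 kHz

fs/2 = 28.15 kHz.
25.9 kHz ≤ fs/2 = 28.15 kHz, passes unchanged.
16.9 kHz ≤ fs/2 = 28.15 kHz, passes unchanged.
208.3 kHz mod fs = 39.4 kHz.
39.4 kHz > fs/2 = 28.15 kHz, folds to fs − 39.4 kHz = 16.9 kHz.
Distinct values: {16.9 kHz, 25.9 kHz}.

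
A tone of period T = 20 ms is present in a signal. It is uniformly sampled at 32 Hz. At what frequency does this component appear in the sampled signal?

14 Hz

T = 20 ms → f = 1/T = 50 Hz.
50 Hz mod fs = 18 Hz.
18 Hz > fs/2 = 16 Hz, folds to fs − 18 Hz = 14 Hz.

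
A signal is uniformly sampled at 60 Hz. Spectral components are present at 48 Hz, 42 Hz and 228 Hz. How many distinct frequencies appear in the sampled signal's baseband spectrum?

2

fs/2 = 30 Hz.
48 Hz > fs/2 = 30 Hz, folds to fs − 48 Hz = 12 Hz.
42 Hz > fs/2 = 30 Hz, folds to fs − 42 Hz = 18 Hz.
228 Hz mod fs = 48 Hz.
48 Hz > fs/2 = 30 Hz, folds to fs − 48 Hz = 12 Hz.
Distinct values: {12 Hz, 18 Hz} → 2.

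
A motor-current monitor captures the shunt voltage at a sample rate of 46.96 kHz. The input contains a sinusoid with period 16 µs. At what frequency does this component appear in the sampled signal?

T = 16 µs → f = 1/T = 62.5 kHz.
62.5 kHz mod fs = 15.54 kHz.
15.54 kHz ≤ fs/2 = 23.48 kHz, appears at 15.54 kHz.

15.54 kHz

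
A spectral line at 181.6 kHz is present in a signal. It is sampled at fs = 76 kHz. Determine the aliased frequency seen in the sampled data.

29.6 kHz

181.6 kHz mod fs = 29.6 kHz.
29.6 kHz ≤ fs/2 = 38 kHz, appears at 29.6 kHz.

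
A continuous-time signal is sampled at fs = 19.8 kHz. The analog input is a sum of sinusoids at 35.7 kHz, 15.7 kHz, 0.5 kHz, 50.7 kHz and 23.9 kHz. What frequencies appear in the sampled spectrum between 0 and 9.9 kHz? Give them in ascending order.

fs/2 = 9.9 kHz.
35.7 kHz mod fs = 15.9 kHz.
15.9 kHz > fs/2 = 9.9 kHz, folds to fs − 15.9 kHz = 3.9 kHz.
15.7 kHz > fs/2 = 9.9 kHz, folds to fs − 15.7 kHz = 4.1 kHz.
0.5 kHz ≤ fs/2 = 9.9 kHz, passes unchanged.
50.7 kHz mod fs = 11.1 kHz.
11.1 kHz > fs/2 = 9.9 kHz, folds to fs − 11.1 kHz = 8.7 kHz.
23.9 kHz mod fs = 4.1 kHz.
4.1 kHz ≤ fs/2 = 9.9 kHz, appears at 4.1 kHz.
Distinct values: {0.5 kHz, 3.9 kHz, 4.1 kHz, 8.7 kHz}.

0.5 kHz, 3.9 kHz, 4.1 kHz, 8.7 kHz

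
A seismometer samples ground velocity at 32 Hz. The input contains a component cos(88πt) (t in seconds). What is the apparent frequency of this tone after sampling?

ω = 88π rad/s → f = ω/(2π) = 44 Hz.
44 Hz mod fs = 12 Hz.
12 Hz ≤ fs/2 = 16 Hz, appears at 12 Hz.

12 Hz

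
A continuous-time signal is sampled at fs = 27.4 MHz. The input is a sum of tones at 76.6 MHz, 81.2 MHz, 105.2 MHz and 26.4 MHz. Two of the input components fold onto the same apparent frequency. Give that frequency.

1 MHz

fs/2 = 13.7 MHz.
76.6 MHz mod fs = 21.8 MHz.
21.8 MHz > fs/2 = 13.7 MHz, folds to fs − 21.8 MHz = 5.6 MHz.
81.2 MHz mod fs = 26.4 MHz.
26.4 MHz > fs/2 = 13.7 MHz, folds to fs − 26.4 MHz = 1 MHz.
105.2 MHz mod fs = 23 MHz.
23 MHz > fs/2 = 13.7 MHz, folds to fs − 23 MHz = 4.4 MHz.
26.4 MHz > fs/2 = 13.7 MHz, folds to fs − 26.4 MHz = 1 MHz.
26.4 MHz and 81.2 MHz both map to 1 MHz.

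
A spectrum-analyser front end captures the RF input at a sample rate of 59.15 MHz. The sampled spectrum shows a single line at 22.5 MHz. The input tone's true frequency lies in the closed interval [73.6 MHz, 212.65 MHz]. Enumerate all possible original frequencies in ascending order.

81.65 MHz, 95.8 MHz, 140.8 MHz, 154.95 MHz, 199.95 MHz

Frequencies that alias to 22.5 MHz are k·fs ± 22.5 MHz for integer k ≥ 0.
k=0: 22.5 MHz.
k=1: 36.65 MHz, 81.65 MHz.
k=2: 95.8 MHz, 140.8 MHz.
k=3: 154.95 MHz, 199.95 MHz.
k=4: 214.1 MHz, 259.1 MHz.
Within [73.6 MHz, 212.65 MHz]: 81.65 MHz, 95.8 MHz, 140.8 MHz, 154.95 MHz, 199.95 MHz.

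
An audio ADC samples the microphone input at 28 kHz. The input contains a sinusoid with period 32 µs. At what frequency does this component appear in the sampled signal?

T = 32 µs → f = 1/T = 31.25 kHz.
31.25 kHz mod fs = 3.25 kHz.
3.25 kHz ≤ fs/2 = 14 kHz, appears at 3.25 kHz.

3.25 kHz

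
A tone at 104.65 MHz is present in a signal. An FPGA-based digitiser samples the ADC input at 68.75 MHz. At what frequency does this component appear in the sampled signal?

104.65 MHz mod fs = 35.9 MHz.
35.9 MHz > fs/2 = 34.375 MHz, folds to fs − 35.9 MHz = 32.85 MHz.

32.85 MHz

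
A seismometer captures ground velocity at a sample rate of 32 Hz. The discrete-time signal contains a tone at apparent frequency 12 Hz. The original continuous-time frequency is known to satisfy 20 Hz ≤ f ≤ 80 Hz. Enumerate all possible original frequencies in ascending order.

20 Hz, 44 Hz, 52 Hz, 76 Hz

Frequencies that alias to 12 Hz are k·fs ± 12 Hz for integer k ≥ 0.
k=0: 12 Hz.
k=1: 20 Hz, 44 Hz.
k=2: 52 Hz, 76 Hz.
k=3: 84 Hz, 108 Hz.
Within [20 Hz, 80 Hz]: 20 Hz, 44 Hz, 52 Hz, 76 Hz.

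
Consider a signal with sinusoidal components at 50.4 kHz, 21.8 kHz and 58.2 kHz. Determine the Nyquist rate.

Highest-frequency component: 58.2 kHz.
Nyquist rate = 2 × 58.2 kHz = 116.4 kHz.

116.4 kHz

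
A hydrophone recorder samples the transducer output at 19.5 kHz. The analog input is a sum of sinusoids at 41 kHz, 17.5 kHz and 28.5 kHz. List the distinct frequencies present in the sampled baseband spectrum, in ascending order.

2 kHz, 9 kHz

fs/2 = 9.75 kHz.
41 kHz mod fs = 2 kHz.
2 kHz ≤ fs/2 = 9.75 kHz, appears at 2 kHz.
17.5 kHz > fs/2 = 9.75 kHz, folds to fs − 17.5 kHz = 2 kHz.
28.5 kHz mod fs = 9 kHz.
9 kHz ≤ fs/2 = 9.75 kHz, appears at 9 kHz.
Distinct values: {2 kHz, 9 kHz}.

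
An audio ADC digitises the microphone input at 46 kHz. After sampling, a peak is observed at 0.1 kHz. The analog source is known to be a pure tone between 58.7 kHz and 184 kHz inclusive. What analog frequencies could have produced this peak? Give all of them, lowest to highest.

91.9 kHz, 92.1 kHz, 137.9 kHz, 138.1 kHz, 183.9 kHz

Frequencies that alias to 0.1 kHz are k·fs ± 0.1 kHz for integer k ≥ 0.
k=0: 0.1 kHz.
k=1: 45.9 kHz, 46.1 kHz.
k=2: 91.9 kHz, 92.1 kHz.
k=3: 137.9 kHz, 138.1 kHz.
k=4: 183.9 kHz, 184.1 kHz.
k=5: 229.9 kHz, 230.1 kHz.
Within [58.7 kHz, 184 kHz]: 91.9 kHz, 92.1 kHz, 137.9 kHz, 138.1 kHz, 183.9 kHz.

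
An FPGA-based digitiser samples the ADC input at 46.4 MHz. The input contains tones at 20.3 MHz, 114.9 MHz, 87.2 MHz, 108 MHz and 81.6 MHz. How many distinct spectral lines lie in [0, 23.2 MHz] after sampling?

fs/2 = 23.2 MHz.
20.3 MHz ≤ fs/2 = 23.2 MHz, passes unchanged.
114.9 MHz mod fs = 22.1 MHz.
22.1 MHz ≤ fs/2 = 23.2 MHz, appears at 22.1 MHz.
87.2 MHz mod fs = 40.8 MHz.
40.8 MHz > fs/2 = 23.2 MHz, folds to fs − 40.8 MHz = 5.6 MHz.
108 MHz mod fs = 15.2 MHz.
15.2 MHz ≤ fs/2 = 23.2 MHz, appears at 15.2 MHz.
81.6 MHz mod fs = 35.2 MHz.
35.2 MHz > fs/2 = 23.2 MHz, folds to fs − 35.2 MHz = 11.2 MHz.
Distinct values: {5.6 MHz, 11.2 MHz, 15.2 MHz, 20.3 MHz, 22.1 MHz} → 5.

5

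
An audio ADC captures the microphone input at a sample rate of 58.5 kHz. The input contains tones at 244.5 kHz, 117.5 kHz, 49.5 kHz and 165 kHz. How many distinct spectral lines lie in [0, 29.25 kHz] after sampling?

fs/2 = 29.25 kHz.
244.5 kHz mod fs = 10.5 kHz.
10.5 kHz ≤ fs/2 = 29.25 kHz, appears at 10.5 kHz.
117.5 kHz mod fs = 0.5 kHz.
0.5 kHz ≤ fs/2 = 29.25 kHz, appears at 0.5 kHz.
49.5 kHz > fs/2 = 29.25 kHz, folds to fs − 49.5 kHz = 9 kHz.
165 kHz mod fs = 48 kHz.
48 kHz > fs/2 = 29.25 kHz, folds to fs − 48 kHz = 10.5 kHz.
Distinct values: {0.5 kHz, 9 kHz, 10.5 kHz} → 3.

3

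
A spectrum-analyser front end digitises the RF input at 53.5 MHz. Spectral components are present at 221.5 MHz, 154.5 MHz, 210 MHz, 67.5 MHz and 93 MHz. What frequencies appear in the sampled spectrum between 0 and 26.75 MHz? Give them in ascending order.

fs/2 = 26.75 MHz.
221.5 MHz mod fs = 7.5 MHz.
7.5 MHz ≤ fs/2 = 26.75 MHz, appears at 7.5 MHz.
154.5 MHz mod fs = 47.5 MHz.
47.5 MHz > fs/2 = 26.75 MHz, folds to fs − 47.5 MHz = 6 MHz.
210 MHz mod fs = 49.5 MHz.
49.5 MHz > fs/2 = 26.75 MHz, folds to fs − 49.5 MHz = 4 MHz.
67.5 MHz mod fs = 14 MHz.
14 MHz ≤ fs/2 = 26.75 MHz, appears at 14 MHz.
93 MHz mod fs = 39.5 MHz.
39.5 MHz > fs/2 = 26.75 MHz, folds to fs − 39.5 MHz = 14 MHz.
Distinct values: {4 MHz, 6 MHz, 7.5 MHz, 14 MHz}.

4 MHz, 6 MHz, 7.5 MHz, 14 MHz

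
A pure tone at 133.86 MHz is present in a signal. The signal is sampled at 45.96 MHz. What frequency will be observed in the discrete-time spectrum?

4.02 MHz

133.86 MHz mod fs = 41.94 MHz.
41.94 MHz > fs/2 = 22.98 MHz, folds to fs − 41.94 MHz = 4.02 MHz.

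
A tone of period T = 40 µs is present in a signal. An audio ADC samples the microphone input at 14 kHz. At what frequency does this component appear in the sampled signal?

T = 40 µs → f = 1/T = 25 kHz.
25 kHz mod fs = 11 kHz.
11 kHz > fs/2 = 7 kHz, folds to fs − 11 kHz = 3 kHz.

3 kHz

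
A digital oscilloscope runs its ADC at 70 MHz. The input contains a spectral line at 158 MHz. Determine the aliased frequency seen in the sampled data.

18 MHz

158 MHz mod fs = 18 MHz.
18 MHz ≤ fs/2 = 35 MHz, appears at 18 MHz.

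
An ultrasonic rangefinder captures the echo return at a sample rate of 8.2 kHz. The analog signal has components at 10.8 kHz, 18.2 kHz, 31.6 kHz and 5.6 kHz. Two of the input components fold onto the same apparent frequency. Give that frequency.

fs/2 = 4.1 kHz.
10.8 kHz mod fs = 2.6 kHz.
2.6 kHz ≤ fs/2 = 4.1 kHz, appears at 2.6 kHz.
18.2 kHz mod fs = 1.8 kHz.
1.8 kHz ≤ fs/2 = 4.1 kHz, appears at 1.8 kHz.
31.6 kHz mod fs = 7 kHz.
7 kHz > fs/2 = 4.1 kHz, folds to fs − 7 kHz = 1.2 kHz.
5.6 kHz > fs/2 = 4.1 kHz, folds to fs − 5.6 kHz = 2.6 kHz.
5.6 kHz and 10.8 kHz both map to 2.6 kHz.

2.6 kHz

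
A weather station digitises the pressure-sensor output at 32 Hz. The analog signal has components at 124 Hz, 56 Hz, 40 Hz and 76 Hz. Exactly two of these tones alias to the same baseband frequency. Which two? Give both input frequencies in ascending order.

fs/2 = 16 Hz.
124 Hz mod fs = 28 Hz.
28 Hz > fs/2 = 16 Hz, folds to fs − 28 Hz = 4 Hz.
56 Hz mod fs = 24 Hz.
24 Hz > fs/2 = 16 Hz, folds to fs − 24 Hz = 8 Hz.
40 Hz mod fs = 8 Hz.
8 Hz ≤ fs/2 = 16 Hz, appears at 8 Hz.
76 Hz mod fs = 12 Hz.
12 Hz ≤ fs/2 = 16 Hz, appears at 12 Hz.
40 Hz and 56 Hz both map to 8 Hz.

40 Hz, 56 Hz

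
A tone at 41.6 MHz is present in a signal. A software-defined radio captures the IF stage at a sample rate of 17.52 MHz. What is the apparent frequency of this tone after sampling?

6.56 MHz

41.6 MHz mod fs = 6.56 MHz.
6.56 MHz ≤ fs/2 = 8.76 MHz, appears at 6.56 MHz.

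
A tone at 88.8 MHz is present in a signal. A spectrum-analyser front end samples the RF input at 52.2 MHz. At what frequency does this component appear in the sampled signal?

88.8 MHz mod fs = 36.6 MHz.
36.6 MHz > fs/2 = 26.1 MHz, folds to fs − 36.6 MHz = 15.6 MHz.

15.6 MHz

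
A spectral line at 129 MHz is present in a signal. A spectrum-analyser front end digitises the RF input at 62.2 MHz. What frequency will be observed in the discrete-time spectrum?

129 MHz mod fs = 4.6 MHz.
4.6 MHz ≤ fs/2 = 31.1 MHz, appears at 4.6 MHz.

4.6 MHz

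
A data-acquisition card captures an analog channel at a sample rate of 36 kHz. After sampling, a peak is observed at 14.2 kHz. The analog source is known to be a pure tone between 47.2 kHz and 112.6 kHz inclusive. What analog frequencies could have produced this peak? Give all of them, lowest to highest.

50.2 kHz, 57.8 kHz, 86.2 kHz, 93.8 kHz

Frequencies that alias to 14.2 kHz are k·fs ± 14.2 kHz for integer k ≥ 0.
k=0: 14.2 kHz.
k=1: 21.8 kHz, 50.2 kHz.
k=2: 57.8 kHz, 86.2 kHz.
k=3: 93.8 kHz, 122.2 kHz.
k=4: 129.8 kHz, 158.2 kHz.
Within [47.2 kHz, 112.6 kHz]: 50.2 kHz, 57.8 kHz, 86.2 kHz, 93.8 kHz.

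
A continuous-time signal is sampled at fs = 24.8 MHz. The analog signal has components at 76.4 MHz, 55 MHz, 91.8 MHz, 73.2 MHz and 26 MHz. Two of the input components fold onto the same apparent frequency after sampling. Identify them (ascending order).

26 MHz, 73.2 MHz

fs/2 = 12.4 MHz.
76.4 MHz mod fs = 2 MHz.
2 MHz ≤ fs/2 = 12.4 MHz, appears at 2 MHz.
55 MHz mod fs = 5.4 MHz.
5.4 MHz ≤ fs/2 = 12.4 MHz, appears at 5.4 MHz.
91.8 MHz mod fs = 17.4 MHz.
17.4 MHz > fs/2 = 12.4 MHz, folds to fs − 17.4 MHz = 7.4 MHz.
73.2 MHz mod fs = 23.6 MHz.
23.6 MHz > fs/2 = 12.4 MHz, folds to fs − 23.6 MHz = 1.2 MHz.
26 MHz mod fs = 1.2 MHz.
1.2 MHz ≤ fs/2 = 12.4 MHz, appears at 1.2 MHz.
26 MHz and 73.2 MHz both map to 1.2 MHz.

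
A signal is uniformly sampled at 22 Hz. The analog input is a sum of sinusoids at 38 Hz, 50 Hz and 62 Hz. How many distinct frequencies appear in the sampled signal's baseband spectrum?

2

fs/2 = 11 Hz.
38 Hz mod fs = 16 Hz.
16 Hz > fs/2 = 11 Hz, folds to fs − 16 Hz = 6 Hz.
50 Hz mod fs = 6 Hz.
6 Hz ≤ fs/2 = 11 Hz, appears at 6 Hz.
62 Hz mod fs = 18 Hz.
18 Hz > fs/2 = 11 Hz, folds to fs − 18 Hz = 4 Hz.
Distinct values: {4 Hz, 6 Hz} → 2.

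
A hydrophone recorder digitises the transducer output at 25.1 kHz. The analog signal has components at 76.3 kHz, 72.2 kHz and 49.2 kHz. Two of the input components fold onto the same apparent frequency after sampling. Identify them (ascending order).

49.2 kHz, 76.3 kHz

fs/2 = 12.55 kHz.
76.3 kHz mod fs = 1 kHz.
1 kHz ≤ fs/2 = 12.55 kHz, appears at 1 kHz.
72.2 kHz mod fs = 22 kHz.
22 kHz > fs/2 = 12.55 kHz, folds to fs − 22 kHz = 3.1 kHz.
49.2 kHz mod fs = 24.1 kHz.
24.1 kHz > fs/2 = 12.55 kHz, folds to fs − 24.1 kHz = 1 kHz.
49.2 kHz and 76.3 kHz both map to 1 kHz.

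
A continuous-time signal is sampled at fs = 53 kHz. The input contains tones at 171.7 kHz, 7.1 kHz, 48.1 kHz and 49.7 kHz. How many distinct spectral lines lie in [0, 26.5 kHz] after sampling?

fs/2 = 26.5 kHz.
171.7 kHz mod fs = 12.7 kHz.
12.7 kHz ≤ fs/2 = 26.5 kHz, appears at 12.7 kHz.
7.1 kHz ≤ fs/2 = 26.5 kHz, passes unchanged.
48.1 kHz > fs/2 = 26.5 kHz, folds to fs − 48.1 kHz = 4.9 kHz.
49.7 kHz > fs/2 = 26.5 kHz, folds to fs − 49.7 kHz = 3.3 kHz.
Distinct values: {3.3 kHz, 4.9 kHz, 7.1 kHz, 12.7 kHz} → 4.

4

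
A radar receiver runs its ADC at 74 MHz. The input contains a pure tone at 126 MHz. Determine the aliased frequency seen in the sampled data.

126 MHz mod fs = 52 MHz.
52 MHz > fs/2 = 37 MHz, folds to fs − 52 MHz = 22 MHz.

22 MHz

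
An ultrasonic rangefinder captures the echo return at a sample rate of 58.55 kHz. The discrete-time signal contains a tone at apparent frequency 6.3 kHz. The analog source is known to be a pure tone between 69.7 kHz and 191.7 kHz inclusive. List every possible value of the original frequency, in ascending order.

Frequencies that alias to 6.3 kHz are k·fs ± 6.3 kHz for integer k ≥ 0.
k=0: 6.3 kHz.
k=1: 52.25 kHz, 64.85 kHz.
k=2: 110.8 kHz, 123.4 kHz.
k=3: 169.35 kHz, 181.95 kHz.
k=4: 227.9 kHz, 240.5 kHz.
Within [69.7 kHz, 191.7 kHz]: 110.8 kHz, 123.4 kHz, 169.35 kHz, 181.95 kHz.

110.8 kHz, 123.4 kHz, 169.35 kHz, 181.95 kHz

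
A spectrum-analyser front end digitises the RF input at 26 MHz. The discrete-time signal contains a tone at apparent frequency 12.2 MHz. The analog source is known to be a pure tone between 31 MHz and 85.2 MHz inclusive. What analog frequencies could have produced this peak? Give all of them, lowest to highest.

38.2 MHz, 39.8 MHz, 64.2 MHz, 65.8 MHz

Frequencies that alias to 12.2 MHz are k·fs ± 12.2 MHz for integer k ≥ 0.
k=0: 12.2 MHz.
k=1: 13.8 MHz, 38.2 MHz.
k=2: 39.8 MHz, 64.2 MHz.
k=3: 65.8 MHz, 90.2 MHz.
k=4: 91.8 MHz, 116.2 MHz.
Within [31 MHz, 85.2 MHz]: 38.2 MHz, 39.8 MHz, 64.2 MHz, 65.8 MHz.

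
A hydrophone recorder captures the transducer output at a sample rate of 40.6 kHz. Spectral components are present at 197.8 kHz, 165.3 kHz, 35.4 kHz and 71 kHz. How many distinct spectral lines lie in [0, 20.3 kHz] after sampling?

3

fs/2 = 20.3 kHz.
197.8 kHz mod fs = 35.4 kHz.
35.4 kHz > fs/2 = 20.3 kHz, folds to fs − 35.4 kHz = 5.2 kHz.
165.3 kHz mod fs = 2.9 kHz.
2.9 kHz ≤ fs/2 = 20.3 kHz, appears at 2.9 kHz.
35.4 kHz > fs/2 = 20.3 kHz, folds to fs − 35.4 kHz = 5.2 kHz.
71 kHz mod fs = 30.4 kHz.
30.4 kHz > fs/2 = 20.3 kHz, folds to fs − 30.4 kHz = 10.2 kHz.
Distinct values: {2.9 kHz, 5.2 kHz, 10.2 kHz} → 3.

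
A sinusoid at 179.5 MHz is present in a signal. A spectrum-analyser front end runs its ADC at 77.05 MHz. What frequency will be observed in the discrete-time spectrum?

179.5 MHz mod fs = 25.4 MHz.
25.4 MHz ≤ fs/2 = 38.525 MHz, appears at 25.4 MHz.

25.4 MHz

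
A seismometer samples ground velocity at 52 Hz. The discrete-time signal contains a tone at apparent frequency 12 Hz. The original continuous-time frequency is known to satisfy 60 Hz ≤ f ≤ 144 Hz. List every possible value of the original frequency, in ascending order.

Frequencies that alias to 12 Hz are k·fs ± 12 Hz for integer k ≥ 0.
k=0: 12 Hz.
k=1: 40 Hz, 64 Hz.
k=2: 92 Hz, 116 Hz.
k=3: 144 Hz, 168 Hz.
k=4: 196 Hz, 220 Hz.
Within [60 Hz, 144 Hz]: 64 Hz, 92 Hz, 116 Hz, 144 Hz.

64 Hz, 92 Hz, 116 Hz, 144 Hz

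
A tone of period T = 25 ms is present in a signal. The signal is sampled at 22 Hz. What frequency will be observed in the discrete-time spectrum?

T = 25 ms → f = 1/T = 40 Hz.
40 Hz mod fs = 18 Hz.
18 Hz > fs/2 = 11 Hz, folds to fs − 18 Hz = 4 Hz.

4 Hz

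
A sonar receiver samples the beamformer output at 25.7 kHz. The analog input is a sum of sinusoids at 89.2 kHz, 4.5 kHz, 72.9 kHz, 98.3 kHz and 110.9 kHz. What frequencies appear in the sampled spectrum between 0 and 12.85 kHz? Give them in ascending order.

4.2 kHz, 4.5 kHz, 8.1 kHz, 12.1 kHz

fs/2 = 12.85 kHz.
89.2 kHz mod fs = 12.1 kHz.
12.1 kHz ≤ fs/2 = 12.85 kHz, appears at 12.1 kHz.
4.5 kHz ≤ fs/2 = 12.85 kHz, passes unchanged.
72.9 kHz mod fs = 21.5 kHz.
21.5 kHz > fs/2 = 12.85 kHz, folds to fs − 21.5 kHz = 4.2 kHz.
98.3 kHz mod fs = 21.2 kHz.
21.2 kHz > fs/2 = 12.85 kHz, folds to fs − 21.2 kHz = 4.5 kHz.
110.9 kHz mod fs = 8.1 kHz.
8.1 kHz ≤ fs/2 = 12.85 kHz, appears at 8.1 kHz.
Distinct values: {4.2 kHz, 4.5 kHz, 8.1 kHz, 12.1 kHz}.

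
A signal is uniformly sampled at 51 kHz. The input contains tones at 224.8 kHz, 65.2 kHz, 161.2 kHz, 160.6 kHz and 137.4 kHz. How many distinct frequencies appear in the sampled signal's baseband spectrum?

fs/2 = 25.5 kHz.
224.8 kHz mod fs = 20.8 kHz.
20.8 kHz ≤ fs/2 = 25.5 kHz, appears at 20.8 kHz.
65.2 kHz mod fs = 14.2 kHz.
14.2 kHz ≤ fs/2 = 25.5 kHz, appears at 14.2 kHz.
161.2 kHz mod fs = 8.2 kHz.
8.2 kHz ≤ fs/2 = 25.5 kHz, appears at 8.2 kHz.
160.6 kHz mod fs = 7.6 kHz.
7.6 kHz ≤ fs/2 = 25.5 kHz, appears at 7.6 kHz.
137.4 kHz mod fs = 35.4 kHz.
35.4 kHz > fs/2 = 25.5 kHz, folds to fs − 35.4 kHz = 15.6 kHz.
Distinct values: {7.6 kHz, 8.2 kHz, 14.2 kHz, 15.6 kHz, 20.8 kHz} → 5.

5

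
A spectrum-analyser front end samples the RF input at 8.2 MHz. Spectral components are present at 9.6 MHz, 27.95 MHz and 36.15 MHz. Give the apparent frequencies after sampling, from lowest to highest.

fs/2 = 4.1 MHz.
9.6 MHz mod fs = 1.4 MHz.
1.4 MHz ≤ fs/2 = 4.1 MHz, appears at 1.4 MHz.
27.95 MHz mod fs = 3.35 MHz.
3.35 MHz ≤ fs/2 = 4.1 MHz, appears at 3.35 MHz.
36.15 MHz mod fs = 3.35 MHz.
3.35 MHz ≤ fs/2 = 4.1 MHz, appears at 3.35 MHz.
Distinct values: {1.4 MHz, 3.35 MHz}.

1.4 MHz, 3.35 MHz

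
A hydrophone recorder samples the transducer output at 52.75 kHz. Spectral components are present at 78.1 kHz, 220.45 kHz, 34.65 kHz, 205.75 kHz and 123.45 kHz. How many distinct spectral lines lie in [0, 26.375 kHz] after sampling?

fs/2 = 26.375 kHz.
78.1 kHz mod fs = 25.35 kHz.
25.35 kHz ≤ fs/2 = 26.375 kHz, appears at 25.35 kHz.
220.45 kHz mod fs = 9.45 kHz.
9.45 kHz ≤ fs/2 = 26.375 kHz, appears at 9.45 kHz.
34.65 kHz > fs/2 = 26.375 kHz, folds to fs − 34.65 kHz = 18.1 kHz.
205.75 kHz mod fs = 47.5 kHz.
47.5 kHz > fs/2 = 26.375 kHz, folds to fs − 47.5 kHz = 5.25 kHz.
123.45 kHz mod fs = 17.95 kHz.
17.95 kHz ≤ fs/2 = 26.375 kHz, appears at 17.95 kHz.
Distinct values: {5.25 kHz, 9.45 kHz, 17.95 kHz, 18.1 kHz, 25.35 kHz} → 5.

5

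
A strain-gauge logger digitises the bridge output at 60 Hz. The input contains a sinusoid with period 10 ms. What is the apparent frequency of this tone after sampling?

20 Hz

T = 10 ms → f = 1/T = 100 Hz.
100 Hz mod fs = 40 Hz.
40 Hz > fs/2 = 30 Hz, folds to fs − 40 Hz = 20 Hz.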